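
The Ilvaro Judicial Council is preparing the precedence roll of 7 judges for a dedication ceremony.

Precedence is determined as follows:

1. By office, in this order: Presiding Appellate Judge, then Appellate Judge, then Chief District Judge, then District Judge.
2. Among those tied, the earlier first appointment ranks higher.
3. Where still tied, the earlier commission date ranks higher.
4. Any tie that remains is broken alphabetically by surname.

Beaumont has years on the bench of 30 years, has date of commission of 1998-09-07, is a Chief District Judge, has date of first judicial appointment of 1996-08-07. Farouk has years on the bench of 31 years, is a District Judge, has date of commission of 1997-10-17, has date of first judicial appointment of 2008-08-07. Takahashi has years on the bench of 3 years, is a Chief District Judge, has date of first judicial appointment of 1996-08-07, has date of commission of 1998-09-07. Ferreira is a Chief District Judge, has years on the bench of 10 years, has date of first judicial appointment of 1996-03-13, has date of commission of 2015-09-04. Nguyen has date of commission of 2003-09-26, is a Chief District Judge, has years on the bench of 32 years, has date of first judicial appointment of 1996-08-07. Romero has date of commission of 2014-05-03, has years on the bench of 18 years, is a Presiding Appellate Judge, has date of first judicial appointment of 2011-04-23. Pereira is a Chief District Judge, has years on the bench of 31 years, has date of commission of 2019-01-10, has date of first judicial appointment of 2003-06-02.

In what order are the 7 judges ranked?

Romero, Ferreira, Beaumont, Takahashi, Nguyen, Pereira, Farouk

By office: Romero (Presiding Appellate Judge); then Ferreira, Beaumont, Takahashi, Nguyen and Pereira (Chief District Judge); then Farouk (District Judge).
Among Ferreira, Beaumont, Takahashi, Nguyen and Pereira, by date of first judicial appointment (earlier first): Ferreira (1996-03-13) before Beaumont, Takahashi and Nguyen (1996-08-07) before Pereira (2003-06-02).
Among Beaumont, Takahashi and Nguyen, by date of commission (earlier first): Beaumont and Takahashi (1998-09-07) before Nguyen (2003-09-26).
Among Beaumont and Takahashi, alphabetically by surname: Beaumont before Takahashi.
Full order: Romero, Ferreira, Beaumont, Takahashi, Nguyen, Pereira, Farouk.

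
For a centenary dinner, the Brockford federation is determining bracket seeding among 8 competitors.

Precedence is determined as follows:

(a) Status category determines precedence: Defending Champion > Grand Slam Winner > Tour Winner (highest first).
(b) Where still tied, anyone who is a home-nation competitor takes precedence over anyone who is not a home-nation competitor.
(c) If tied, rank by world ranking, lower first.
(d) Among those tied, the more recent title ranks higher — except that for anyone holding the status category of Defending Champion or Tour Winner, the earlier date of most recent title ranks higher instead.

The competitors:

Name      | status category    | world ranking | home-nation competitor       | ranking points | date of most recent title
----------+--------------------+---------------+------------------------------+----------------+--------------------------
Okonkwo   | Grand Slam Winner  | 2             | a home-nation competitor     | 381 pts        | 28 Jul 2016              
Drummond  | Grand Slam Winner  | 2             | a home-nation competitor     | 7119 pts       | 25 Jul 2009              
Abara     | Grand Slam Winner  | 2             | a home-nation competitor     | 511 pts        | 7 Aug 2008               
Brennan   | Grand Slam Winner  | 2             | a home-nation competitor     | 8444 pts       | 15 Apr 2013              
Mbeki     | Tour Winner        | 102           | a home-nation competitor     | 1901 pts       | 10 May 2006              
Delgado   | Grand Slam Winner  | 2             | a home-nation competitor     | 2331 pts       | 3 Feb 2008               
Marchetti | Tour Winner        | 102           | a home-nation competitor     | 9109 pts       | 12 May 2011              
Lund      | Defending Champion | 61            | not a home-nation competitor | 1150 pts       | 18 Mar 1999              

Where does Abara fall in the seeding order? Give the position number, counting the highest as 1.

5

By status category: Lund (Defending Champion); then Okonkwo, Brennan, Drummond, Abara and Delgado (Grand Slam Winner); then Mbeki and Marchetti (Tour Winner).
Okonkwo, Brennan, Drummond, Abara and Delgado are each a home-nation competitor, so the next rule applies.
Okonkwo, Brennan, Drummond, Abara and Delgado all have world ranking 2, so the next rule applies.
Among Okonkwo, Brennan, Drummond, Abara and Delgado, by date of most recent title (later first): Okonkwo (28 Jul 2016) before Brennan (15 Apr 2013) before Drummond (25 Jul 2009) before Abara (7 Aug 2008) before Delgado (3 Feb 2008).
Mbeki and Marchetti are each a home-nation competitor, so the next rule applies.
Mbeki and Marchetti both have world ranking 102, so the next rule applies.
Among Mbeki and Marchetti, by date of most recent title (earlier first) (reversed rule for this group): Mbeki (10 May 2006) before Marchetti (12 May 2011).
Order: Lund, Okonkwo, Brennan, Drummond, Abara, Delgado, Mbeki, Marchetti. So position 5.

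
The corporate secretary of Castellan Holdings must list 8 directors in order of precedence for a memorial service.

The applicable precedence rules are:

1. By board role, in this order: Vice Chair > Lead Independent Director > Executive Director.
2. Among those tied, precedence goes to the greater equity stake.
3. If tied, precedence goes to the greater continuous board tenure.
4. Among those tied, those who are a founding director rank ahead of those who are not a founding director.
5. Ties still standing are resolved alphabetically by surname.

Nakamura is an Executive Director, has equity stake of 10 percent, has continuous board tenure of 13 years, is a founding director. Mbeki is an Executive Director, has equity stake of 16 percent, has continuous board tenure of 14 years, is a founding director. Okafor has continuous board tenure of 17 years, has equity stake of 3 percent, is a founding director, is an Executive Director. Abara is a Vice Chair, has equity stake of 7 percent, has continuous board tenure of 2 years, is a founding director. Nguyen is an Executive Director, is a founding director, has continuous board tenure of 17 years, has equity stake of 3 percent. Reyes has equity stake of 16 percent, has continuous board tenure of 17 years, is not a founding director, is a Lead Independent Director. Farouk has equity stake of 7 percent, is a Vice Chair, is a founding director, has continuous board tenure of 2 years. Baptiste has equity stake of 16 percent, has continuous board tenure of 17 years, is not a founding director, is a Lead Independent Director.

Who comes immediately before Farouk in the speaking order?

Abara

By board role: Abara and Farouk (Vice Chair); then Baptiste and Reyes (Lead Independent Director); then Mbeki, Nakamura, Nguyen and Okafor (Executive Director).
Abara and Farouk both have equity stake 7 percent, so the next rule applies.
Abara and Farouk both have continuous board tenure 2 years, so the next rule applies.
Abara and Farouk are each a founding director, so the next rule applies.
Among Abara and Farouk, alphabetically by surname: Abara before Farouk.
Baptiste and Reyes both have equity stake 16 percent, so the next rule applies.
Baptiste and Reyes both have continuous board tenure 17 years, so the next rule applies.
Baptiste and Reyes are each not a founding director, so the next rule applies.
Among Baptiste and Reyes, alphabetically by surname: Baptiste before Reyes.
Among Mbeki, Nakamura, Nguyen and Okafor, by equity stake (higher first): Mbeki (16 percent) before Nakamura (10 percent) before Nguyen and Okafor (3 percent).
Nguyen and Okafor both have continuous board tenure 17 years, so the next rule applies.
Nguyen and Okafor are each a founding director, so the next rule applies.
Among Nguyen and Okafor, alphabetically by surname: Nguyen before Okafor.
Order: Abara, Farouk, Baptiste, Reyes, Mbeki, Nakamura, Nguyen, Okafor.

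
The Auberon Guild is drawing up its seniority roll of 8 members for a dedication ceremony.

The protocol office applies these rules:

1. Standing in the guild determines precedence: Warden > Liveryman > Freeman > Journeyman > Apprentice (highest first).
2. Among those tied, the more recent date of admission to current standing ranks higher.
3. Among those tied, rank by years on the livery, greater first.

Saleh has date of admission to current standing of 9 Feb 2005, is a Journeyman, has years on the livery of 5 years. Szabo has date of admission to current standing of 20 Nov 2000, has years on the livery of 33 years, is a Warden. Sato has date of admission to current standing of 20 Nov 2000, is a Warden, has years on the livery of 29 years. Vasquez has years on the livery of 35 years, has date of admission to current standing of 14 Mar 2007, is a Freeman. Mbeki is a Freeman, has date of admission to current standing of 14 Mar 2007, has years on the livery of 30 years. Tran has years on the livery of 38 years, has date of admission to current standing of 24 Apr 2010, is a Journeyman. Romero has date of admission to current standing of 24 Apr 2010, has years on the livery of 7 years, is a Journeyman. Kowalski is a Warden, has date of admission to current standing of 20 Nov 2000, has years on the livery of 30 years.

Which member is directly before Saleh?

Romero

By standing in the guild: Szabo, Kowalski and Sato (Warden); then Vasquez and Mbeki (Freeman); then Tran, Romero and Saleh (Journeyman).
Szabo, Kowalski and Sato all have date of admission to current standing 20 Nov 2000, so the next rule applies.
Among Szabo, Kowalski and Sato, by years on the livery (higher first): Szabo (33 years) before Kowalski (30 years) before Sato (29 years).
Vasquez and Mbeki both have date of admission to current standing 14 Mar 2007, so the next rule applies.
Among Vasquez and Mbeki, by years on the livery (higher first): Vasquez (35 years) before Mbeki (30 years).
Among Tran, Romero and Saleh, by date of admission to current standing (later first): Tran and Romero (24 Apr 2010) before Saleh (9 Feb 2005).
Among Tran and Romero, by years on the livery (higher first): Tran (38 years) before Romero (7 years).
Order: Szabo, Kowalski, Sato, Vasquez, Mbeki, Tran, Romero, Saleh.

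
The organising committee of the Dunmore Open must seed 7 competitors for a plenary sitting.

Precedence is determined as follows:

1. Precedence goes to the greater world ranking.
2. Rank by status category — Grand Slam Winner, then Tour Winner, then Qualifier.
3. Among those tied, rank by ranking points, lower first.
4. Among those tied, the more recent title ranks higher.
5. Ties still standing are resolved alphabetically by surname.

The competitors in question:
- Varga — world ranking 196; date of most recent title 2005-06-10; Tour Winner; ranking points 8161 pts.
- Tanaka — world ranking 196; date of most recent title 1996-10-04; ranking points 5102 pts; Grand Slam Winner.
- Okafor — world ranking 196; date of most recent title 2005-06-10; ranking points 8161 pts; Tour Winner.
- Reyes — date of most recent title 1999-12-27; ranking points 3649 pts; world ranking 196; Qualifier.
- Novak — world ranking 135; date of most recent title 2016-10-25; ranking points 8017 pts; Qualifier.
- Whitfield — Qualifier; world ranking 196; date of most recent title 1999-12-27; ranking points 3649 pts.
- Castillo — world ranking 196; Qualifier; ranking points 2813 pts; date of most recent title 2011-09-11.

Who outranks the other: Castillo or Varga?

Varga

By world ranking (higher first): Tanaka, Okafor, Varga, Castillo, Reyes and Whitfield (each 196); then Novak (135).
Among Tanaka, Okafor, Varga, Castillo, Reyes and Whitfield, by status category: Tanaka (Grand Slam Winner) before Okafor and Varga (Tour Winner) before Castillo, Reyes and Whitfield (Qualifier).
Okafor and Varga both have ranking points 8161 pts, so the next rule applies.
Okafor and Varga both have date of most recent title 2005-06-10, so the next rule applies.
Among Okafor and Varga, alphabetically by surname: Okafor before Varga.
Among Castillo, Reyes and Whitfield, by ranking points (lower first): Castillo (2813 pts) before Reyes and Whitfield (3649 pts).
Reyes and Whitfield both have date of most recent title 1999-12-27, so the next rule applies.
Among Reyes and Whitfield, alphabetically by surname: Reyes before Whitfield.
So Varga takes precedence.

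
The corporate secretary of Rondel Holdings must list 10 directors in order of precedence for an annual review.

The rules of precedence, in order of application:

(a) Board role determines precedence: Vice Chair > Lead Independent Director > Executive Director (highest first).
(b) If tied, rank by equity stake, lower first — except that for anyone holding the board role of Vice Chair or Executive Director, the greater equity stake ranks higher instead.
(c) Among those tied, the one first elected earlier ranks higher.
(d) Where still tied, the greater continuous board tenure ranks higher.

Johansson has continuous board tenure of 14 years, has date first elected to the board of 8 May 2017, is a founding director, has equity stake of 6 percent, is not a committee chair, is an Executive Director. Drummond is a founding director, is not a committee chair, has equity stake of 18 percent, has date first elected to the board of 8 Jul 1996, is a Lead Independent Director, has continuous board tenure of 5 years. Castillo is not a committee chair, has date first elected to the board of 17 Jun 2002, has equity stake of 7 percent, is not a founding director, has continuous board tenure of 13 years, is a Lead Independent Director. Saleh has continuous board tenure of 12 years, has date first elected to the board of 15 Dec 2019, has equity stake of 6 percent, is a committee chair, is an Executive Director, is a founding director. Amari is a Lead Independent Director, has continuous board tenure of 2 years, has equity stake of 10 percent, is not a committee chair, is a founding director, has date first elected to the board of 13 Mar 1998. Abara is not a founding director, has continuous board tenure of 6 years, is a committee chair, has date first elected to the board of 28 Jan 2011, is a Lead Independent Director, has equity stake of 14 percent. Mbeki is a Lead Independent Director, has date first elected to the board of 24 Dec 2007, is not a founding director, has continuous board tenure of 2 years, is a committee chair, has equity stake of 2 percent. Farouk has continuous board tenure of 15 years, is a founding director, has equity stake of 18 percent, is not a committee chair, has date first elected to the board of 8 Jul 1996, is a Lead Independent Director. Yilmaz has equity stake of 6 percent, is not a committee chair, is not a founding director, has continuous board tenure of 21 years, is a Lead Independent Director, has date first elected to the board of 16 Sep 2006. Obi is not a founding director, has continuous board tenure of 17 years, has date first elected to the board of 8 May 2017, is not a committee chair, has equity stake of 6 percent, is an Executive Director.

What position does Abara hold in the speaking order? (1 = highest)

5

By board role: Mbeki, Yilmaz, Castillo, Amari, Abara, Farouk and Drummond (Lead Independent Director); then Obi, Johansson and Saleh (Executive Director).
Among Mbeki, Yilmaz, Castillo, Amari, Abara, Farouk and Drummond, by equity stake (lower first): Mbeki (2 percent) before Yilmaz (6 percent) before Castillo (7 percent) before Amari (10 percent) before Abara (14 percent) before Farouk and Drummond (18 percent).
Farouk and Drummond both have date first elected to the board 8 Jul 1996, so the next rule applies.
Among Farouk and Drummond, by continuous board tenure (higher first): Farouk (15 years) before Drummond (5 years).
Obi, Johansson and Saleh all have equity stake 6 percent, so the next rule applies.
Among Obi, Johansson and Saleh, by date first elected to the board (earlier first): Obi and Johansson (8 May 2017) before Saleh (15 Dec 2019).
Among Obi and Johansson, by continuous board tenure (higher first): Obi (17 years) before Johansson (14 years).
Order: Mbeki, Yilmaz, Castillo, Amari, Abara, Farouk, Drummond, Obi, Johansson, Saleh. So position 5.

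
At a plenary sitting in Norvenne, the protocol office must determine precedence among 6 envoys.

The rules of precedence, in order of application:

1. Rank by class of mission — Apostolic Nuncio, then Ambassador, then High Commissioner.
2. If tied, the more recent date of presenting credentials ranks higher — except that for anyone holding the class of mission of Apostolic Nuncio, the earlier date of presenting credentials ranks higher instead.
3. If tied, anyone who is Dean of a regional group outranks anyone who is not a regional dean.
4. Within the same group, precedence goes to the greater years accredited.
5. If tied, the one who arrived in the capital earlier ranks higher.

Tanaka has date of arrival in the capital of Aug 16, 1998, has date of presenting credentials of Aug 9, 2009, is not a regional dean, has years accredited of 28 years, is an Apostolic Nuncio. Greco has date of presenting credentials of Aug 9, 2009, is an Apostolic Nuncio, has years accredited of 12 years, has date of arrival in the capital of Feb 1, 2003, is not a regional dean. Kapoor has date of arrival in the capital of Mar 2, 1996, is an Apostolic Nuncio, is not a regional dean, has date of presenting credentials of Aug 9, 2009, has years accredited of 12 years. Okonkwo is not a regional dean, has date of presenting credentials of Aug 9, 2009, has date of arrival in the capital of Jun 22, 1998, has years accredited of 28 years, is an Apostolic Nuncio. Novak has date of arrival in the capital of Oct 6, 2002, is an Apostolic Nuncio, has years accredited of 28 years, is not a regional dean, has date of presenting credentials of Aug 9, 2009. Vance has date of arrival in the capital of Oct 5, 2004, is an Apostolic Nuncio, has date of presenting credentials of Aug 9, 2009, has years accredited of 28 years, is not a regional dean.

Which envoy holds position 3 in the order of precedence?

Novak

By class of mission: Okonkwo, Tanaka, Novak, Vance, Kapoor and Greco (Apostolic Nuncio).
Okonkwo, Tanaka, Novak, Vance, Kapoor and Greco all have date of presenting credentials Aug 9, 2009, so the next rule applies.
Okonkwo, Tanaka, Novak, Vance, Kapoor and Greco are each not a regional dean, so the next rule applies.
Among Okonkwo, Tanaka, Novak, Vance, Kapoor and Greco, by years accredited (higher first): Okonkwo, Tanaka, Novak and Vance (28 years) before Kapoor and Greco (12 years).
Among Okonkwo, Tanaka, Novak and Vance, by date of arrival in the capital (earlier first): Okonkwo (Jun 22, 1998) before Tanaka (Aug 16, 1998) before Novak (Oct 6, 2002) before Vance (Oct 5, 2004).
Among Kapoor and Greco, by date of arrival in the capital (earlier first): Kapoor (Mar 2, 1996) before Greco (Feb 1, 2003).
Order: Okonkwo, Tanaka, Novak, Vance, Kapoor, Greco.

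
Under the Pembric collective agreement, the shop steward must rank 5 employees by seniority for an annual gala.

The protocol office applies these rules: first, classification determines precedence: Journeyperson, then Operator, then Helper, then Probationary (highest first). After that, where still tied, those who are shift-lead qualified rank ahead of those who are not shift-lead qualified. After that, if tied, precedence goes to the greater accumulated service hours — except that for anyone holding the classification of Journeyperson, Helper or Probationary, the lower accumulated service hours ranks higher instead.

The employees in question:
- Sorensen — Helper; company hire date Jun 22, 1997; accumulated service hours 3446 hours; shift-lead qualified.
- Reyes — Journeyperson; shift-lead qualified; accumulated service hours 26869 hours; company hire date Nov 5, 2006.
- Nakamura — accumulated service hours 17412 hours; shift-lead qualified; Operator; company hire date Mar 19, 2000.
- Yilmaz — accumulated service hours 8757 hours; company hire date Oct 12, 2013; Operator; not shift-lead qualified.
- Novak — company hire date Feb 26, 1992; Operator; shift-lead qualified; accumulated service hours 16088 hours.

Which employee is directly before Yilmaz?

Novak

By classification: Reyes (Journeyperson); then Nakamura, Novak and Yilmaz (Operator); then Sorensen (Helper).
Among Nakamura, Novak and Yilmaz, shift-lead qualified before not shift-lead qualified: Nakamura and Novak (shift-lead qualified) before Yilmaz (not shift-lead qualified).
Among Nakamura and Novak, by accumulated service hours (higher first): Nakamura (17412 hours) before Novak (16088 hours).
Order: Reyes, Nakamura, Novak, Yilmaz, Sorensen.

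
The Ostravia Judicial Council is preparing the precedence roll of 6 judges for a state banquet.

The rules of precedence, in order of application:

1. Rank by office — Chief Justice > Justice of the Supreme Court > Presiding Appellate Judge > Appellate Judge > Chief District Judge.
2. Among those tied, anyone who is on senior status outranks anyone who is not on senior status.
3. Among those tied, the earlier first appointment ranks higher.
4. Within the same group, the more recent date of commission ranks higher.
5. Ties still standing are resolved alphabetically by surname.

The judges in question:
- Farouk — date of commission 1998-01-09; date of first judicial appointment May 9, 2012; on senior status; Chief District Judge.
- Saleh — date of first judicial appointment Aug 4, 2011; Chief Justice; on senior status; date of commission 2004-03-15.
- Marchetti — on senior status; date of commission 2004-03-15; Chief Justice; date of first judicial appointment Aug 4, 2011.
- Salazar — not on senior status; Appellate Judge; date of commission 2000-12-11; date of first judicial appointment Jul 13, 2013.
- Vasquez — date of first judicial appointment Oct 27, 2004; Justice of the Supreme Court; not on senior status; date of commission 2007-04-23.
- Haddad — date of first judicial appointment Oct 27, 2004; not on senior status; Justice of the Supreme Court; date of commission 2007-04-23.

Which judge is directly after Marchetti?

Saleh

By office: Marchetti and Saleh (Chief Justice); then Haddad and Vasquez (Justice of the Supreme Court); then Salazar (Appellate Judge); then Farouk (Chief District Judge).
Marchetti and Saleh are each on senior status, so the next rule applies.
Marchetti and Saleh both have date of first judicial appointment Aug 4, 2011, so the next rule applies.
Marchetti and Saleh both have date of commission 2004-03-15, so the next rule applies.
Among Marchetti and Saleh, alphabetically by surname: Marchetti before Saleh.
Haddad and Vasquez are each not on senior status, so the next rule applies.
Haddad and Vasquez both have date of first judicial appointment Oct 27, 2004, so the next rule applies.
Haddad and Vasquez both have date of commission 2007-04-23, so the next rule applies.
Among Haddad and Vasquez, alphabetically by surname: Haddad before Vasquez.
Order: Marchetti, Saleh, Haddad, Vasquez, Salazar, Farouk.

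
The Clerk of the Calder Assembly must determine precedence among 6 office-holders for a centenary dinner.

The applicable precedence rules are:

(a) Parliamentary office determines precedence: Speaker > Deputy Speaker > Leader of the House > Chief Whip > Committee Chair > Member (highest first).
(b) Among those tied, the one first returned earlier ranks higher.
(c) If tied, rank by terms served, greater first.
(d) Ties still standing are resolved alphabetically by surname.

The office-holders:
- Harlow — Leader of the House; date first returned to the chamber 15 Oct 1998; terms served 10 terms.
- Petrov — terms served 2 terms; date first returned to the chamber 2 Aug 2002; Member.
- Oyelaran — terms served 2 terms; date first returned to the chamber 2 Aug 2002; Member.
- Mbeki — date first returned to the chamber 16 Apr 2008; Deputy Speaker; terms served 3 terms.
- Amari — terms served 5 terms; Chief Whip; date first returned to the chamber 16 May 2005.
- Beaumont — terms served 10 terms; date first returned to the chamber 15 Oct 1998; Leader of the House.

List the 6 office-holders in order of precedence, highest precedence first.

Mbeki, Beaumont, Harlow, Amari, Oyelaran, Petrov

By parliamentary office: Mbeki (Deputy Speaker); then Beaumont and Harlow (Leader of the House); then Amari (Chief Whip); then Oyelaran and Petrov (Member).
Beaumont and Harlow both have date first returned to the chamber 15 Oct 1998, so the next rule applies.
Beaumont and Harlow both have terms served 10 terms, so the next rule applies.
Among Beaumont and Harlow, alphabetically by surname: Beaumont before Harlow.
Oyelaran and Petrov both have date first returned to the chamber 2 Aug 2002, so the next rule applies.
Oyelaran and Petrov both have terms served 2 terms, so the next rule applies.
Among Oyelaran and Petrov, alphabetically by surname: Oyelaran before Petrov.
Full order: Mbeki, Beaumont, Harlow, Amari, Oyelaran, Petrov.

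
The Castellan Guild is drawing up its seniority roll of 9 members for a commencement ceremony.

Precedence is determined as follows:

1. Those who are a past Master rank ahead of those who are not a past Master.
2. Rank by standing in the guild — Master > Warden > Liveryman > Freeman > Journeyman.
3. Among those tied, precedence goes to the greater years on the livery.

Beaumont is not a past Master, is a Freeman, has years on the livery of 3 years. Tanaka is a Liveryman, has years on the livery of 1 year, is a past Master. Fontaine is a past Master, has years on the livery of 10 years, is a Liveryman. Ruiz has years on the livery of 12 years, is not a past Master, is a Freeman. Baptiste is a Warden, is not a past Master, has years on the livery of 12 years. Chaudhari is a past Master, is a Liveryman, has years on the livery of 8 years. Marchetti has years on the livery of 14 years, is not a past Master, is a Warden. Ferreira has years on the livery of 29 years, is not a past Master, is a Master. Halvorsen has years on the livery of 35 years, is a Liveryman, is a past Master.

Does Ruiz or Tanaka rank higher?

By the first rule: Halvorsen, Fontaine, Chaudhari and Tanaka (each a past Master); then Ferreira, Marchetti, Baptiste, Ruiz and Beaumont (each not a past Master).
Halvorsen, Fontaine, Chaudhari and Tanaka are each Liveryman, so the next rule applies.
Among Halvorsen, Fontaine, Chaudhari and Tanaka, by years on the livery (higher first): Halvorsen (35 years) before Fontaine (10 years) before Chaudhari (8 years) before Tanaka (1 year).
Among Ferreira, Marchetti, Baptiste, Ruiz and Beaumont, by standing in the guild: Ferreira (Master) before Marchetti and Baptiste (Warden) before Ruiz and Beaumont (Freeman).
Among Marchetti and Baptiste, by years on the livery (higher first): Marchetti (14 years) before Baptiste (12 years).
Among Ruiz and Beaumont, by years on the livery (higher first): Ruiz (12 years) before Beaumont (3 years).
So Tanaka takes precedence.

Tanaka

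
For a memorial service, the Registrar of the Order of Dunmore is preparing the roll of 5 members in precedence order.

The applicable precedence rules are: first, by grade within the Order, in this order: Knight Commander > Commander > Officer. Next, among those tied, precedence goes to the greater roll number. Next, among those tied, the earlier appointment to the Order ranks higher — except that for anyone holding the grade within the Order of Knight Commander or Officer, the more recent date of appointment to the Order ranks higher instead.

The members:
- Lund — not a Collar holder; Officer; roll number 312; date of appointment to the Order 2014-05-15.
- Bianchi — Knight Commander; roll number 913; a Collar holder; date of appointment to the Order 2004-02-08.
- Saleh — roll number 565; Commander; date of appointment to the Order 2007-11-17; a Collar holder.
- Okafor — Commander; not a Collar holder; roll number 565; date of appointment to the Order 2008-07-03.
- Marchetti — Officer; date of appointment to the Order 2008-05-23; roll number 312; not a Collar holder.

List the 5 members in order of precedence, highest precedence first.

By grade within the Order: Bianchi (Knight Commander); then Saleh and Okafor (Commander); then Lund and Marchetti (Officer).
Saleh and Okafor both have roll number 565, so the next rule applies.
Among Saleh and Okafor, by date of appointment to the Order (earlier first): Saleh (2007-11-17) before Okafor (2008-07-03).
Lund and Marchetti both have roll number 312, so the next rule applies.
Among Lund and Marchetti, by date of appointment to the Order (later first) (reversed rule for this group): Lund (2014-05-15) before Marchetti (2008-05-23).
Full order: Bianchi, Saleh, Okafor, Lund, Marchetti.

Bianchi, Saleh, Okafor, Lund, Marchetti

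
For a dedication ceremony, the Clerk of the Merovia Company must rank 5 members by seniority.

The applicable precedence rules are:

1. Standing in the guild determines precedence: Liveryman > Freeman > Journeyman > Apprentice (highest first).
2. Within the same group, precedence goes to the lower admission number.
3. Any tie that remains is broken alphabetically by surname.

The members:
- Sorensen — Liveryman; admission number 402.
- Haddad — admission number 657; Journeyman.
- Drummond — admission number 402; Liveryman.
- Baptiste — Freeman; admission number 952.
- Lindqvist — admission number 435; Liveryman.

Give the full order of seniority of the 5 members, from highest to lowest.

Drummond, Sorensen, Lindqvist, Baptiste, Haddad

By standing in the guild: Drummond, Sorensen and Lindqvist (Liveryman); then Baptiste (Freeman); then Haddad (Journeyman).
Among Drummond, Sorensen and Lindqvist, by admission number (lower first): Drummond and Sorensen (402) before Lindqvist (435).
Among Drummond and Sorensen, alphabetically by surname: Drummond before Sorensen.
Full order: Drummond, Sorensen, Lindqvist, Baptiste, Haddad.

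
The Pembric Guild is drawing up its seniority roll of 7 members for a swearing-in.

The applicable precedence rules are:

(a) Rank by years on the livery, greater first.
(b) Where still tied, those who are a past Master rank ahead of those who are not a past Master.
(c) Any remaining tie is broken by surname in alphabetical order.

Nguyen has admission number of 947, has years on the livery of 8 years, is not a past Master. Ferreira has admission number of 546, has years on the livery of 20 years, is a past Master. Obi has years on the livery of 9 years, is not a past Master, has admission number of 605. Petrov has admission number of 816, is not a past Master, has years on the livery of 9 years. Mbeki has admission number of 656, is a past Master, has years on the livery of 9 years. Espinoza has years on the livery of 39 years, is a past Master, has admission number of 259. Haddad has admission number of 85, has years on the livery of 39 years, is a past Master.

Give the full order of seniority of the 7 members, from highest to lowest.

Espinoza, Haddad, Ferreira, Mbeki, Obi, Petrov, Nguyen

By years on the livery (higher first): Espinoza and Haddad (both 39 years); then Ferreira (20 years); then Mbeki, Obi and Petrov (each 9 years); then Nguyen (8 years).
Espinoza and Haddad are each a past Master, so the next rule applies.
Among Espinoza and Haddad, alphabetically by surname: Espinoza before Haddad.
Among Mbeki, Obi and Petrov, a past Master before not a past Master: Mbeki (a past Master) before Obi and Petrov (not a past Master).
Among Obi and Petrov, alphabetically by surname: Obi before Petrov.
Full order: Espinoza, Haddad, Ferreira, Mbeki, Obi, Petrov, Nguyen.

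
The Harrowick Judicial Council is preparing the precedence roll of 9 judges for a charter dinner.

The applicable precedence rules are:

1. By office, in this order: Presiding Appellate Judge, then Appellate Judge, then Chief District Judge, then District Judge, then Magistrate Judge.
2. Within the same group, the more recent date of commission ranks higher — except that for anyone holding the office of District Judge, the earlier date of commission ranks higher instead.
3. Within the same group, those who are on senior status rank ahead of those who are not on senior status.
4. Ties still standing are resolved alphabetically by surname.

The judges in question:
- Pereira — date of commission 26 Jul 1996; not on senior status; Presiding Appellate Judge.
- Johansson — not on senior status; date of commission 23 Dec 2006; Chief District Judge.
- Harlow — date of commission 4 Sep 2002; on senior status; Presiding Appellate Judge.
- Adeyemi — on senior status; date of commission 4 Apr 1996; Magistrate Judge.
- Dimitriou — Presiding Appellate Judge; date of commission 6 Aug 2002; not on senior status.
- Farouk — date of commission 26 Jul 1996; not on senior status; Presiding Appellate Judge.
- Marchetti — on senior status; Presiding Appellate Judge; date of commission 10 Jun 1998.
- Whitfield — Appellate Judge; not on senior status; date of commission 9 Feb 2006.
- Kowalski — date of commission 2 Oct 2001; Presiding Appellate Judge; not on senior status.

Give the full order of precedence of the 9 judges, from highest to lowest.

By office: Harlow, Dimitriou, Kowalski, Marchetti, Farouk and Pereira (Presiding Appellate Judge); then Whitfield (Appellate Judge); then Johansson (Chief District Judge); then Adeyemi (Magistrate Judge).
Among Harlow, Dimitriou, Kowalski, Marchetti, Farouk and Pereira, by date of commission (later first): Harlow (4 Sep 2002) before Dimitriou (6 Aug 2002) before Kowalski (2 Oct 2001) before Marchetti (10 Jun 1998) before Farouk and Pereira (26 Jul 1996).
Farouk and Pereira are each not on senior status, so the next rule applies.
Among Farouk and Pereira, alphabetically by surname: Farouk before Pereira.
Full order: Harlow, Dimitriou, Kowalski, Marchetti, Farouk, Pereira, Whitfield, Johansson, Adeyemi.

Harlow, Dimitriou, Kowalski, Marchetti, Farouk, Pereira, Whitfield, Johansson, Adeyemi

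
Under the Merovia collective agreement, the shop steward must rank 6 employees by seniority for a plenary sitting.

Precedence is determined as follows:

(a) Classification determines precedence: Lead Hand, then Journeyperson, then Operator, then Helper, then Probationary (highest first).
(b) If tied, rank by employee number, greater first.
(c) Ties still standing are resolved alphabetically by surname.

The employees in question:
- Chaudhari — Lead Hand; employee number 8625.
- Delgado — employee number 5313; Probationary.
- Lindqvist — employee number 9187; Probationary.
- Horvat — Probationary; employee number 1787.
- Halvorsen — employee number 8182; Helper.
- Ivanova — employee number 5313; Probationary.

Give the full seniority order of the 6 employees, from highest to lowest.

Chaudhari, Halvorsen, Lindqvist, Delgado, Ivanova, Horvat

By classification: Chaudhari (Lead Hand); then Halvorsen (Helper); then Lindqvist, Delgado, Ivanova and Horvat (Probationary).
Among Lindqvist, Delgado, Ivanova and Horvat, by employee number (higher first): Lindqvist (9187) before Delgado and Ivanova (5313) before Horvat (1787).
Among Delgado and Ivanova, alphabetically by surname: Delgado before Ivanova.
Full order: Chaudhari, Halvorsen, Lindqvist, Delgado, Ivanova, Horvat.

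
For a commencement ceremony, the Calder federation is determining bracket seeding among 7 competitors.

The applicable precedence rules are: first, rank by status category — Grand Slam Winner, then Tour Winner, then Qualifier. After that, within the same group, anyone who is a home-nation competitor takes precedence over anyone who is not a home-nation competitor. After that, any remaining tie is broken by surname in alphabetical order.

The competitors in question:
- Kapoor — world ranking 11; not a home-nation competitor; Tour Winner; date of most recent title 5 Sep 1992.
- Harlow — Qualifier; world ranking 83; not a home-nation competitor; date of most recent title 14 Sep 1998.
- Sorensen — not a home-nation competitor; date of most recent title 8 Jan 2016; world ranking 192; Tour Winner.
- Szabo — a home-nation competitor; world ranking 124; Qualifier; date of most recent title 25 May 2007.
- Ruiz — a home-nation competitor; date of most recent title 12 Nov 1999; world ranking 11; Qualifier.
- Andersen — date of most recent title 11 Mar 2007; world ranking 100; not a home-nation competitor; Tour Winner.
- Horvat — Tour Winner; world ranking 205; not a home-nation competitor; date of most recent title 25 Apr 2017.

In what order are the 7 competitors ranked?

Andersen, Horvat, Kapoor, Sorensen, Ruiz, Szabo, Harlow

By status category: Andersen, Horvat, Kapoor and Sorensen (Tour Winner); then Ruiz, Szabo and Harlow (Qualifier).
Andersen, Horvat, Kapoor and Sorensen are each not a home-nation competitor, so the next rule applies.
Among Andersen, Horvat, Kapoor and Sorensen, alphabetically by surname: Andersen before Horvat before Kapoor before Sorensen.
Among Ruiz, Szabo and Harlow, a home-nation competitor before not a home-nation competitor: Ruiz and Szabo (a home-nation competitor) before Harlow (not a home-nation competitor).
Among Ruiz and Szabo, alphabetically by surname: Ruiz before Szabo.
Full order: Andersen, Horvat, Kapoor, Sorensen, Ruiz, Szabo, Harlow.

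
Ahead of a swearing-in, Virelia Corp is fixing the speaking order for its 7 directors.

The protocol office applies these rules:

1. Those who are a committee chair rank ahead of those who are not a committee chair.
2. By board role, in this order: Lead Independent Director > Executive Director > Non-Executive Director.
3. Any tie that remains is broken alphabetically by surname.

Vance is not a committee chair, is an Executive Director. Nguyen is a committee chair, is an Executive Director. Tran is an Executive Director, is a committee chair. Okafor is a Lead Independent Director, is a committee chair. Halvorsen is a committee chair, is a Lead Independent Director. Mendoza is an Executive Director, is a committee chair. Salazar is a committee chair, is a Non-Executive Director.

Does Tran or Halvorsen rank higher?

Halvorsen

By the first rule: Halvorsen, Okafor, Mendoza, Nguyen, Tran and Salazar (each a committee chair); then Vance (not a committee chair).
Among Halvorsen, Okafor, Mendoza, Nguyen, Tran and Salazar, by board role: Halvorsen and Okafor (Lead Independent Director) before Mendoza, Nguyen and Tran (Executive Director) before Salazar (Non-Executive Director).
Among Halvorsen and Okafor, alphabetically by surname: Halvorsen before Okafor.
Among Mendoza, Nguyen and Tran, alphabetically by surname: Mendoza before Nguyen before Tran.
So Halvorsen takes precedence.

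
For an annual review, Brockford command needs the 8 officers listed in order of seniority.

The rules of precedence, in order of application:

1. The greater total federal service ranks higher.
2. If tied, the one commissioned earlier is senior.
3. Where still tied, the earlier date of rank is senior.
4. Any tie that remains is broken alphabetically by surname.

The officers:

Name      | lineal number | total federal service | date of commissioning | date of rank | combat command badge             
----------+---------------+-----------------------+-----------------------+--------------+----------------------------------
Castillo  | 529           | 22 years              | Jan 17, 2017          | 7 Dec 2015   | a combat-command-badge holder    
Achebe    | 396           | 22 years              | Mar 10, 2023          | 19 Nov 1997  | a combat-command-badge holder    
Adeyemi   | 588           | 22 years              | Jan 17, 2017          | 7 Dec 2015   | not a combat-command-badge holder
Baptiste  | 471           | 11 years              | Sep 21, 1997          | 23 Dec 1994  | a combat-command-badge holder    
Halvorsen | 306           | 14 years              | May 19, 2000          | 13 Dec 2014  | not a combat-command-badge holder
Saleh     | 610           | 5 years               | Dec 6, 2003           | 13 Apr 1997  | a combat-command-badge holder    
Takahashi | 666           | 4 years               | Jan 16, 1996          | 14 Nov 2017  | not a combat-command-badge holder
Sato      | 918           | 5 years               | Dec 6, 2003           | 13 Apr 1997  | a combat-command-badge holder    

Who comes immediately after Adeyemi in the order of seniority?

By total federal service (higher first): Adeyemi, Castillo and Achebe (each 22 years); then Halvorsen (14 years); then Baptiste (11 years); then Saleh and Sato (both 5 years); then Takahashi (4 years).
Among Adeyemi, Castillo and Achebe, by date of commissioning (earlier first): Adeyemi and Castillo (Jan 17, 2017) before Achebe (Mar 10, 2023).
Adeyemi and Castillo both have date of rank 7 Dec 2015, so the next rule applies.
Among Adeyemi and Castillo, alphabetically by surname: Adeyemi before Castillo.
Saleh and Sato both have date of commissioning Dec 6, 2003, so the next rule applies.
Saleh and Sato both have date of rank 13 Apr 1997, so the next rule applies.
Among Saleh and Sato, alphabetically by surname: Saleh before Sato.
Order: Adeyemi, Castillo, Achebe, Halvorsen, Baptiste, Saleh, Sato, Takahashi.

Castillo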